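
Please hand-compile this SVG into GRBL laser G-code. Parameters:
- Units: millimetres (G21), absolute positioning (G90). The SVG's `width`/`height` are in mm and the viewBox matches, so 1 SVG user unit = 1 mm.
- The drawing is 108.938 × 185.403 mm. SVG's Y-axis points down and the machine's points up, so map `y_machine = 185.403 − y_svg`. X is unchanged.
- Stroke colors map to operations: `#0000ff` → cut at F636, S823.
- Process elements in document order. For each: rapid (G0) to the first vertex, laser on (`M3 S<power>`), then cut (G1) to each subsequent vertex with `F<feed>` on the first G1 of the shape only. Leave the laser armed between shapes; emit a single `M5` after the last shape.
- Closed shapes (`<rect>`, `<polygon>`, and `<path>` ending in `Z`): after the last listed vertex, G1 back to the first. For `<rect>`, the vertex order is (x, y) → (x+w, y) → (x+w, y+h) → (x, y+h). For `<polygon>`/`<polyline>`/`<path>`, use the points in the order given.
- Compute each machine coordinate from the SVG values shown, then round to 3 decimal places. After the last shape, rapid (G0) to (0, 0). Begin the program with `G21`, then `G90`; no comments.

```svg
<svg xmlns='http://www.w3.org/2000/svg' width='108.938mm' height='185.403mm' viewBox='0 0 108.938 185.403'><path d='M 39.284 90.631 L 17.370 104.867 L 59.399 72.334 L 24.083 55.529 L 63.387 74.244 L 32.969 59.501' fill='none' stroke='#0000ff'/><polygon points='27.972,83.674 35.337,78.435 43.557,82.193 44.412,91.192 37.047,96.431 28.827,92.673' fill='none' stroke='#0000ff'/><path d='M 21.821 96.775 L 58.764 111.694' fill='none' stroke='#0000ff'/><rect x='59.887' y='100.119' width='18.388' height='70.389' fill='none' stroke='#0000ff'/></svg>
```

viewBox `0 0 108.938 185.403` with mm width/height → 1 unit = 1 mm. Flip: y_m = 185.403 − y_svg.

**Shape 1** — `<path>` open polyline, stroke `#0000ff` → cut (S823, F636). Machine vertices: (39.284,94.772) → (17.370,80.536) → (59.399,113.069) → (24.083,129.874) → (63.387,111.159) → (32.969,125.902). Open path.

**Shape 2** — `<polygon>` regular polygon, stroke `#0000ff` → cut (S823, F636). Machine vertices: (27.972,101.729) → (35.337,106.968) → (43.557,103.210) → (44.412,94.211) → (37.047,88.972) → (28.827,92.730) → (27.972,101.729). Closed: final G1 returns to the first vertex.

**Shape 3** — `<path>` line segment, stroke `#0000ff` → cut (S823, F636). Machine vertices: (21.821,88.628) → (58.764,73.709). Open path.

**Shape 4** — `<rect>` rectangle, stroke `#0000ff` → cut (S823, F636). Machine vertices: (59.887,85.284) → (78.275,85.284) → (78.275,14.895) → (59.887,14.895) → (59.887,85.284). Closed: final G1 returns to the first vertex.

G21
G90
G0 X39.284 Y94.772
M3 S823
G1 X17.370 Y80.536 F636
G1 X59.399 Y113.069
G1 X24.083 Y129.874
G1 X63.387 Y111.159
G1 X32.969 Y125.902
G0 X27.972 Y101.729
M3 S823
G1 X35.337 Y106.968 F636
G1 X43.557 Y103.210
G1 X44.412 Y94.211
G1 X37.047 Y88.972
G1 X28.827 Y92.730
G1 X27.972 Y101.729
G0 X21.821 Y88.628
M3 S823
G1 X58.764 Y73.709 F636
G0 X59.887 Y85.284
M3 S823
G1 X78.275 Y85.284 F636
G1 X78.275 Y14.895
G1 X59.887 Y14.895
G1 X59.887 Y85.284
M5
G0 X0.000 Y0.000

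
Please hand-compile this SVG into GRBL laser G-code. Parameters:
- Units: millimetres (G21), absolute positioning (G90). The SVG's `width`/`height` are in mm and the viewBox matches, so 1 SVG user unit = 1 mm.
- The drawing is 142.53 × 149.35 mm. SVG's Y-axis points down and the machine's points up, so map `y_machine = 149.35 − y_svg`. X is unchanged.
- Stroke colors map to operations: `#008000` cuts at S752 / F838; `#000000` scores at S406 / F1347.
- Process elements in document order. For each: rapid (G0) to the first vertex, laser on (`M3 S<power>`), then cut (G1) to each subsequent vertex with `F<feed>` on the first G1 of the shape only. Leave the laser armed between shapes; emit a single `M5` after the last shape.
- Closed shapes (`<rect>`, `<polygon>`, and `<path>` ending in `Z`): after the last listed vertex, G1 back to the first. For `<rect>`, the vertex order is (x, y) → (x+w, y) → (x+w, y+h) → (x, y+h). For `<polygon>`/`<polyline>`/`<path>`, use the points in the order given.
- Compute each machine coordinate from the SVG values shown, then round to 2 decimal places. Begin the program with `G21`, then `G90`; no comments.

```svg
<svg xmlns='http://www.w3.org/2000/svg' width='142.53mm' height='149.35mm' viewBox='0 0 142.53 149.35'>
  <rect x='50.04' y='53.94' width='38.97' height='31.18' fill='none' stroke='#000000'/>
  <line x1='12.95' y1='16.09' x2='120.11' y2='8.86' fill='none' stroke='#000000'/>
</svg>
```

G21
G90
G0 X50.04 Y95.41
M3 S406
G1 X89.01 Y95.41 F1347
G1 X89.01 Y64.23
G1 X50.04 Y64.23
G1 X50.04 Y95.41
G0 X12.95 Y133.26
M3 S406
G1 X120.11 Y140.49 F1347
M5

1 u = 1 mm; y_m = 149.35 − y.

[1] `<rect>` rectangle, #000000→score S406 F1347: (50.04,95.41) → (89.01,95.41) → (89.01,64.23) → (50.04,64.23) → (50.04,95.41) (closed)

[2] `<line>` line segment, #000000→score S406 F1347: (12.95,133.26) → (120.11,140.49)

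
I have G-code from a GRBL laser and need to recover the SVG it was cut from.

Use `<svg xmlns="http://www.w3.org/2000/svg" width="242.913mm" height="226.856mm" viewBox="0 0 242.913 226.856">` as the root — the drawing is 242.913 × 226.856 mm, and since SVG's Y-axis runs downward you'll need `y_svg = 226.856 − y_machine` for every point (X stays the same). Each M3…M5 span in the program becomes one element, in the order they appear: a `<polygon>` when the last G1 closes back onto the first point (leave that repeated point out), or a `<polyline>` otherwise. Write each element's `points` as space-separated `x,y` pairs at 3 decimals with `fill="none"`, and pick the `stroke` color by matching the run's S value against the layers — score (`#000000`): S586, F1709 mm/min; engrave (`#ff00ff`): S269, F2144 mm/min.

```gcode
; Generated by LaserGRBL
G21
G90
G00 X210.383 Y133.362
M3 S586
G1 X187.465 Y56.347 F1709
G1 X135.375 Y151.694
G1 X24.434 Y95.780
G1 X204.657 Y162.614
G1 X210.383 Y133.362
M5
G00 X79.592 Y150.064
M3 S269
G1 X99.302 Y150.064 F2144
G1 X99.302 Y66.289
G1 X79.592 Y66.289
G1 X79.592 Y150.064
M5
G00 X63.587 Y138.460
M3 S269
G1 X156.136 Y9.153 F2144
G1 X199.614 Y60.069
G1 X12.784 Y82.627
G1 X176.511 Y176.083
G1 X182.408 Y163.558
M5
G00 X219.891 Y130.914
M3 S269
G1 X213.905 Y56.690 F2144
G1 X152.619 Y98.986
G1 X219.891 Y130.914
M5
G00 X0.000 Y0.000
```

Each laser-on run becomes one SVG element. Flip Y back into SVG space with y_svg = 226.856 − y_machine.

Run 1: S586 ⇒ score layer `#000000`. The run returns to its start, so emit a `<polygon>` with points (Y-flipped): 210.383,93.494 187.465,170.509 135.375,75.162 24.434,131.076 204.657,64.242.

Run 2: power S269 maps to stroke `#ff00ff` (engrave). The run returns to its start, so emit a `<polygon>` with points (Y-flipped): 79.592,76.792 99.302,76.792 99.302,160.567 79.592,160.567.

Run 3: power S269 maps to stroke `#ff00ff` (engrave). The run is open, so emit a `<polyline>` with points (Y-flipped): 63.587,88.396 156.136,217.703 199.614,166.787 12.784,144.229 176.511,50.773 182.408,63.298.

Run 4: power S269 maps to stroke `#ff00ff` (engrave). The run returns to its start, so emit a `<polygon>` with points (Y-flipped): 219.891,95.942 213.905,170.166 152.619,127.870.

<svg xmlns="http://www.w3.org/2000/svg" width="242.913mm" height="226.856mm" viewBox="0 0 242.913 226.856">
  <polygon points="210.383,93.494 187.465,170.509 135.375,75.162 24.434,131.076 204.657,64.242" fill="none" stroke="#000000"/>
  <polygon points="79.592,76.792 99.302,76.792 99.302,160.567 79.592,160.567" fill="none" stroke="#ff00ff"/>
  <polyline points="63.587,88.396 156.136,217.703 199.614,166.787 12.784,144.229 176.511,50.773 182.408,63.298" fill="none" stroke="#ff00ff"/>
  <polygon points="219.891,95.942 213.905,170.166 152.619,127.870" fill="none" stroke="#ff00ff"/>
</svg>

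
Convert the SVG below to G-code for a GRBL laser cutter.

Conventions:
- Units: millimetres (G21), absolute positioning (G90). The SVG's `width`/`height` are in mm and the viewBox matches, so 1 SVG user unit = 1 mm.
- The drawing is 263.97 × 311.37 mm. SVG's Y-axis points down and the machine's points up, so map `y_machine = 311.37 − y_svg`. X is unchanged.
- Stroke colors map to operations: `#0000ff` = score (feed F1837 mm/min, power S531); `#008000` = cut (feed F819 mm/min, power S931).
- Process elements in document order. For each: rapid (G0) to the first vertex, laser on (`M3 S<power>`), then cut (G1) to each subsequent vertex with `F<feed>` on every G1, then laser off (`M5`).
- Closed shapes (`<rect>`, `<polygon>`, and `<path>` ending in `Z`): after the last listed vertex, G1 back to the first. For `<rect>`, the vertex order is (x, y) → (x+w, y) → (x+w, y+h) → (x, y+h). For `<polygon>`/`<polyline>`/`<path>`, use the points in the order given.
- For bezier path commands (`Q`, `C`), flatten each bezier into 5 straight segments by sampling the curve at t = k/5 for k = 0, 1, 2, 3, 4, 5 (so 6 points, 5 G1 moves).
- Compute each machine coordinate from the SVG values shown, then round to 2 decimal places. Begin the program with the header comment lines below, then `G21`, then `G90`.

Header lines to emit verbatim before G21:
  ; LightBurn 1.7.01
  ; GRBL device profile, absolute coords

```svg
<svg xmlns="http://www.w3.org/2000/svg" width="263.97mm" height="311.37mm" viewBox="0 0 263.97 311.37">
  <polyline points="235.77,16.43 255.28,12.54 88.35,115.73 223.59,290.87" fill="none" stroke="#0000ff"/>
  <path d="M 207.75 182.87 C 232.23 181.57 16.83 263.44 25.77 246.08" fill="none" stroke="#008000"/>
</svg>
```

Since the viewBox matches the mm dimensions, user units are millimetres directly. The only transform is the Y-flip y_m = 311.37 − y_svg.

Shape 1 is a open polyline drawn with `<polyline>`. Its stroke #0000ff means score at S531, F1837. After flipping Y the toolpath is (235.77,294.94) → (255.28,298.83) → (88.35,195.64) → (223.59,20.50).

Shape 2 is a cubic bezier drawn with `<path>`. Its stroke #008000 means cut at S931, F819. After flipping Y the toolpath is (207.75,128.50) → (197.37,120.76) → (151.69,101.81) → (93.02,80.41) → (43.61,65.32) → (25.77,65.29).

; LightBurn 1.7.01
; GRBL device profile, absolute coords
G21
G90
G0 X235.77 Y294.94
M3 S531
G1 X255.28 Y298.83 F1837
G1 X88.35 Y195.64 F1837
G1 X223.59 Y20.50 F1837
M5
G0 X207.75 Y128.50
M3 S931
G1 X197.37 Y120.76 F819
G1 X151.69 Y101.81 F819
G1 X93.02 Y80.41 F819
G1 X43.61 Y65.32 F819
G1 X25.77 Y65.29 F819
M5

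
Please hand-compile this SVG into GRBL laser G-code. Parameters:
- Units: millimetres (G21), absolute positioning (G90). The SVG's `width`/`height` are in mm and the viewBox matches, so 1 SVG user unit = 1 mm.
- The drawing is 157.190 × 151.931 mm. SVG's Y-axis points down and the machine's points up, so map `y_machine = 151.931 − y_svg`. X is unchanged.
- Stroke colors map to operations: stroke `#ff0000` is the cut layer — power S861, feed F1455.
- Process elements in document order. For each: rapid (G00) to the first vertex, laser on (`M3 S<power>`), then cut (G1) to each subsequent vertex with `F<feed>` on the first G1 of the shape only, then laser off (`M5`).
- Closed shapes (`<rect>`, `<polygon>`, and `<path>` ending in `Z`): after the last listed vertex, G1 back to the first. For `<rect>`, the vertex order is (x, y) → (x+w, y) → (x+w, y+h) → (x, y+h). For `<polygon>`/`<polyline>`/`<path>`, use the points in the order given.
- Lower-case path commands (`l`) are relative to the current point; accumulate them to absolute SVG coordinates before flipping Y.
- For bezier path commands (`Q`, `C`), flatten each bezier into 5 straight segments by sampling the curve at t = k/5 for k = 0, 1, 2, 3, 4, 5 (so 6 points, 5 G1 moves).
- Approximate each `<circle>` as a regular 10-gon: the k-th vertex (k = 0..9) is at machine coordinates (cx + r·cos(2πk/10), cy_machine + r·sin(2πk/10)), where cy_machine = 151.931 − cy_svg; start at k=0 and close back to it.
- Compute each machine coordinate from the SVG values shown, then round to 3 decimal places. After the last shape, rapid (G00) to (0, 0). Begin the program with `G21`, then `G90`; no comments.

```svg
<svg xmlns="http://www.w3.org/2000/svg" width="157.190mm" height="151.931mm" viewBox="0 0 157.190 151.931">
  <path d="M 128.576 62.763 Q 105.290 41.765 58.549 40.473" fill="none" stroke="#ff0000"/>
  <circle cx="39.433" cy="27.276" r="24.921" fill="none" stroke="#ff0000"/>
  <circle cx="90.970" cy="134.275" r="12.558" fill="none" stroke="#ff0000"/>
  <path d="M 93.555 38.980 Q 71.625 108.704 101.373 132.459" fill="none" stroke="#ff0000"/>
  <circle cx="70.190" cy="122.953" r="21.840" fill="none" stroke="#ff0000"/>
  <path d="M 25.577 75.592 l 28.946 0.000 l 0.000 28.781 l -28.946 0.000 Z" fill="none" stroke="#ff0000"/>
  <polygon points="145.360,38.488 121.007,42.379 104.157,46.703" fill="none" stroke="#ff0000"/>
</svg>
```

G21
G90
G00 X128.576 Y89.168
M3 S861
G1 X118.323 Y96.779 F1455
G1 X106.194 Y102.813
G1 X92.189 Y107.271
G1 X76.307 Y110.153
G1 X58.549 Y111.458
M5
G00 X64.354 Y124.655
M3 S861
G1 X59.595 Y139.303 F1455
G1 X47.134 Y148.356
G1 X31.732 Y148.356
G1 X19.271 Y139.303
G1 X14.512 Y124.655
G1 X19.271 Y110.007
G1 X31.732 Y100.954
G1 X47.134 Y100.954
G1 X59.595 Y110.007
G1 X64.354 Y124.655
M5
G00 X103.528 Y17.656
M3 S861
G1 X101.130 Y25.037 F1455
G1 X94.851 Y29.599
G1 X87.089 Y29.599
G1 X80.810 Y25.037
G1 X78.412 Y17.656
G1 X80.810 Y10.275
G1 X87.089 Y5.713
G1 X94.851 Y5.713
G1 X101.130 Y10.275
G1 X103.528 Y17.656
M5
G00 X93.555 Y112.951
M3 S861
G1 X86.850 Y86.900 F1455
G1 X84.279 Y64.527
G1 X85.843 Y45.831
G1 X91.541 Y30.813
G1 X101.373 Y19.472
M5
G00 X92.030 Y28.978
M3 S861
G1 X87.859 Y41.815 F1455
G1 X76.939 Y49.749
G1 X63.441 Y49.749
G1 X52.521 Y41.815
G1 X48.350 Y28.978
G1 X52.521 Y16.141
G1 X63.441 Y8.207
G1 X76.939 Y8.207
G1 X87.859 Y16.141
G1 X92.030 Y28.978
M5
G00 X25.577 Y76.339
M3 S861
G1 X54.523 Y76.339 F1455
G1 X54.523 Y47.558
G1 X25.577 Y47.558
G1 X25.577 Y76.339
M5
G00 X145.360 Y113.443
M3 S861
G1 X121.007 Y109.552 F1455
G1 X104.157 Y105.228
G1 X145.360 Y113.443
M5
G00 X0.000 Y0.000

Since the viewBox matches the mm dimensions, user units are millimetres directly. The only transform is the Y-flip y_m = 151.931 − y_svg.

Shape 1 is a quadratic bezier drawn with `<path>`. Its stroke #ff0000 means cut at S861, F1455. After flipping Y the toolpath is (128.576,89.168) → (118.323,96.779) → (106.194,102.813) → (92.189,107.271) → (76.307,110.153) → (58.549,111.458).

Shape 2 is a circle drawn with `<circle>`. Its stroke #ff0000 means cut at S861, F1455. After flipping Y the toolpath is (64.354,124.655) → (59.595,139.303) → (47.134,148.356) → (31.732,148.356) → (19.271,139.303) → (14.512,124.655) → (19.271,110.007) → (31.732,100.954) → (47.134,100.954) → (59.595,110.007) → (64.354,124.655), returning to the start.

Shape 3 is a circle drawn with `<circle>`. Its stroke #ff0000 means cut at S861, F1455. After flipping Y the toolpath is (103.528,17.656) → (101.130,25.037) → (94.851,29.599) → (87.089,29.599) → (80.810,25.037) → (78.412,17.656) → (80.810,10.275) → (87.089,5.713) → (94.851,5.713) → (101.130,10.275) → (103.528,17.656), returning to the start.

Shape 4 is a quadratic bezier drawn with `<path>`. Its stroke #ff0000 means cut at S861, F1455. After flipping Y the toolpath is (93.555,112.951) → (86.850,86.900) → (84.279,64.527) → (85.843,45.831) → (91.541,30.813) → (101.373,19.472).

Shape 5 is a circle drawn with `<circle>`. Its stroke #ff0000 means cut at S861, F1455. After flipping Y the toolpath is (92.030,28.978) → (87.859,41.815) → (76.939,49.749) → (63.441,49.749) → (52.521,41.815) → (48.350,28.978) → (52.521,16.141) → (63.441,8.207) → (76.939,8.207) → (87.859,16.141) → (92.030,28.978), returning to the start.

Shape 6 is a rectangle drawn with `<path>`. Its stroke #ff0000 means cut at S861, F1455. After flipping Y the toolpath is (25.577,76.339) → (54.523,76.339) → (54.523,47.558) → (25.577,47.558) → (25.577,76.339), returning to the start.

Shape 7 is a closed polygon drawn with `<polygon>`. Its stroke #ff0000 means cut at S861, F1455. After flipping Y the toolpath is (145.360,113.443) → (121.007,109.552) → (104.157,105.228) → (145.360,113.443), returning to the start.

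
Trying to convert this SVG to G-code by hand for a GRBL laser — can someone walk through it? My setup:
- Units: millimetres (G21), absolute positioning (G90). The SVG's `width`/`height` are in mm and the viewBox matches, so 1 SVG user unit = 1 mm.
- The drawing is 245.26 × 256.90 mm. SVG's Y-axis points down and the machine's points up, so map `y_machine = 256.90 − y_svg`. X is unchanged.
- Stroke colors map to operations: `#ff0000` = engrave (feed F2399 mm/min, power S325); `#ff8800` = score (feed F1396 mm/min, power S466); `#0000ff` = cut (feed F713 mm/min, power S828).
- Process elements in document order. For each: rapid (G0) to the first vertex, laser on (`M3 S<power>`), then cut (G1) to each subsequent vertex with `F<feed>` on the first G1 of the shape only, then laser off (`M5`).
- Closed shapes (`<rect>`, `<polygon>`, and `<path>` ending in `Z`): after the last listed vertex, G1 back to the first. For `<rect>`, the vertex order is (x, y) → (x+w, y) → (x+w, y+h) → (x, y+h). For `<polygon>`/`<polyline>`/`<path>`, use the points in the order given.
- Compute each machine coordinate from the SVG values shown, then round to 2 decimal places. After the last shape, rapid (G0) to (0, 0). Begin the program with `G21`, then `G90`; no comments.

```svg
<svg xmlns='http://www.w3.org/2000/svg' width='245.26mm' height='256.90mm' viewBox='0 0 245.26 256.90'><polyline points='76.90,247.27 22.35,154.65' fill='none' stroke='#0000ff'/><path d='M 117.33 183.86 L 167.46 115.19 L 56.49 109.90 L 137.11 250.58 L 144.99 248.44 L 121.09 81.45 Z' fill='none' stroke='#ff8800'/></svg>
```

Since the viewBox matches the mm dimensions, user units are millimetres directly. The only transform is the Y-flip y_m = 256.90 − y_svg.

Shape 1 is a line segment drawn with `<polyline>`. Its stroke #0000ff means cut at S828, F713. After flipping Y the toolpath is (76.90,9.63) → (22.35,102.25).

Shape 2 is a closed polygon drawn with `<path>`. Its stroke #ff8800 means score at S466, F1396. After flipping Y the toolpath is (117.33,73.04) → (167.46,141.71) → (56.49,147.00) → (137.11,6.32) → (144.99,8.46) → (121.09,175.45) → (117.33,73.04), returning to the start.

G21
G90
G0 X76.90 Y9.63
M3 S828
G1 X22.35 Y102.25 F713
M5
G0 X117.33 Y73.04
M3 S466
G1 X167.46 Y141.71 F1396
G1 X56.49 Y147.00
G1 X137.11 Y6.32
G1 X144.99 Y8.46
G1 X121.09 Y175.45
G1 X117.33 Y73.04
M5
G0 X0.00 Y0.00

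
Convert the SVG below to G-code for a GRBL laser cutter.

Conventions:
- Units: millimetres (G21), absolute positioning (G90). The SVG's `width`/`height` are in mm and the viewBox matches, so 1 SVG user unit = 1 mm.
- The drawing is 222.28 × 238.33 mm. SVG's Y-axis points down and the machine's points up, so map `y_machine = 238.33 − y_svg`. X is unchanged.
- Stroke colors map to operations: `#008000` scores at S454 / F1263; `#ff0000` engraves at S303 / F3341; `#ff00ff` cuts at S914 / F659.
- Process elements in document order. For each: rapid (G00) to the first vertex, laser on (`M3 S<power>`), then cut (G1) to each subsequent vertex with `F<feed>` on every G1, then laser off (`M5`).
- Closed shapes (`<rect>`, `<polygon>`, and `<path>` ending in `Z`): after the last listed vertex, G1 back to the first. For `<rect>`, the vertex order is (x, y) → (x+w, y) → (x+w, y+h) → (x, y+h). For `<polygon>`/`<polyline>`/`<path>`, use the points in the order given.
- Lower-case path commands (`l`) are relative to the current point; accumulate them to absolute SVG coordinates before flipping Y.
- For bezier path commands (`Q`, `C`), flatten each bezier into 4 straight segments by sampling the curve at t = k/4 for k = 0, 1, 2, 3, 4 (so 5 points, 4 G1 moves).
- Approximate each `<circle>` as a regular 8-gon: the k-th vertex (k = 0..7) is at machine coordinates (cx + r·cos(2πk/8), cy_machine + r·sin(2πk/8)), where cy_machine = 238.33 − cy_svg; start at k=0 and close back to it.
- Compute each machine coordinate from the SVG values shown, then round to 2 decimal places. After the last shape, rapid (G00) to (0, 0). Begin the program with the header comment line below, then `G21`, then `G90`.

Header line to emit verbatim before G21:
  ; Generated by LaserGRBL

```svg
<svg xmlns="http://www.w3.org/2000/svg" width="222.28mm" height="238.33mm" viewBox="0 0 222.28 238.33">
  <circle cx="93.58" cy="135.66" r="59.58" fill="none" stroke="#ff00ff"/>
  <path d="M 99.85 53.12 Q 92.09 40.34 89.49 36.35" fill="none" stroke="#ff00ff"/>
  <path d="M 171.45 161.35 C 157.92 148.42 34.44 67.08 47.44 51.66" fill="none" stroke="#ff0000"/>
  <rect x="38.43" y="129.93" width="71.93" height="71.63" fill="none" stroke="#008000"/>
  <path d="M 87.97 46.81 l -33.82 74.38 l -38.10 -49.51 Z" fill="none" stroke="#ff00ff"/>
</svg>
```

1 u = 1 mm; y_m = 238.33 − y.

[1] `<circle>` circle, #ff00ff→cut S914 F659: (153.16,102.67) → (135.71,144.80) → (93.58,162.25) → (51.45,144.80) → (34.00,102.67) → (51.45,60.54) → (93.58,43.09) → (135.71,60.54) → (153.16,102.67) (closed)

[2] `<path>` quadratic bezier, #ff00ff→cut S914 F659: (99.85,185.21) → (96.29,191.05) → (93.38,195.79) → (91.11,199.44) → (89.49,201.98)

[3] `<path>` cubic bezier, #ff0000→engrave S303 F3341: (171.45,76.98) → (144.54,97.41) → (99.50,130.89) → (59.43,164.84) → (47.44,186.67)

[4] `<rect>` rectangle, #008000→score S454 F1263: (38.43,108.40) → (110.36,108.40) → (110.36,36.77) → (38.43,36.77) → (38.43,108.40) (closed)

[5] `<path>` closed polygon, #ff00ff→cut S914 F659: (87.97,191.52) → (54.15,117.14) → (16.05,166.65) → (87.97,191.52) (closed)

; Generated by LaserGRBL
G21
G90
G00 X153.16 Y102.67
M3 S914
G1 X135.71 Y144.80 F659
G1 X93.58 Y162.25 F659
G1 X51.45 Y144.80 F659
G1 X34.00 Y102.67 F659
G1 X51.45 Y60.54 F659
G1 X93.58 Y43.09 F659
G1 X135.71 Y60.54 F659
G1 X153.16 Y102.67 F659
M5
G00 X99.85 Y185.21
M3 S914
G1 X96.29 Y191.05 F659
G1 X93.38 Y195.79 F659
G1 X91.11 Y199.44 F659
G1 X89.49 Y201.98 F659
M5
G00 X171.45 Y76.98
M3 S303
G1 X144.54 Y97.41 F3341
G1 X99.50 Y130.89 F3341
G1 X59.43 Y164.84 F3341
G1 X47.44 Y186.67 F3341
M5
G00 X38.43 Y108.40
M3 S454
G1 X110.36 Y108.40 F1263
G1 X110.36 Y36.77 F1263
G1 X38.43 Y36.77 F1263
G1 X38.43 Y108.40 F1263
M5
G00 X87.97 Y191.52
M3 S914
G1 X54.15 Y117.14 F659
G1 X16.05 Y166.65 F659
G1 X87.97 Y191.52 F659
M5
G00 X0.00 Y0.00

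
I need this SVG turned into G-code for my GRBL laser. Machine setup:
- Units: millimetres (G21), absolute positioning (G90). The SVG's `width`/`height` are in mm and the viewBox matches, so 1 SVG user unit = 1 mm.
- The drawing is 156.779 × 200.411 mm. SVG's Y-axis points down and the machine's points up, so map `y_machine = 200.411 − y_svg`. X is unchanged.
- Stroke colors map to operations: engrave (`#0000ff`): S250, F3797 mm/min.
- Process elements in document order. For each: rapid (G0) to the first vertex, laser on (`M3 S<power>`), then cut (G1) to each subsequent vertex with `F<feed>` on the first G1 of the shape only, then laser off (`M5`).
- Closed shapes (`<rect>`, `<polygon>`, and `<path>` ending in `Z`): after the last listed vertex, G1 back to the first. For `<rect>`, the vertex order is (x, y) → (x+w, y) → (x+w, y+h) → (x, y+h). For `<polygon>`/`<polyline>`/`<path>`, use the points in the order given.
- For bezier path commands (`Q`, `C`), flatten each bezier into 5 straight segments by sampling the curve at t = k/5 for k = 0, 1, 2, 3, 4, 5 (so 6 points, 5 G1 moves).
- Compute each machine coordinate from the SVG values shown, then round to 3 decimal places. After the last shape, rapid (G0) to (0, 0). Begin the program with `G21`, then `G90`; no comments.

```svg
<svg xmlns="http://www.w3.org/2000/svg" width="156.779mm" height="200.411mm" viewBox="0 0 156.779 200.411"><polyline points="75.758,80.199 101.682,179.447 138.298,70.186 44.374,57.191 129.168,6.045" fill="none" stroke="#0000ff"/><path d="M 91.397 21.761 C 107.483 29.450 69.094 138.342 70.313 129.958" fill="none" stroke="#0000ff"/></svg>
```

G21
G90
G0 X75.758 Y120.212
M3 S250
G1 X101.682 Y20.964 F3797
G1 X138.298 Y130.225
G1 X44.374 Y143.220
G1 X129.168 Y194.366
M5
G0 X91.397 Y178.650
M3 S250
G1 X95.264 Y163.640 F3797
G1 X90.574 Y134.828
G1 X81.841 Y102.702
G1 X73.582 Y77.748
G1 X70.313 Y70.453
M5
G0 X0.000 Y0.000

Since the viewBox matches the mm dimensions, user units are millimetres directly. The only transform is the Y-flip y_m = 200.411 − y_svg.

Shape 1 is a open polyline drawn with `<polyline>`. Its stroke #0000ff means engrave at S250, F3797. After flipping Y the toolpath is (75.758,120.212) → (101.682,20.964) → (138.298,130.225) → (44.374,143.220) → (129.168,194.366).

Shape 2 is a cubic bezier drawn with `<path>`. Its stroke #0000ff means engrave at S250, F3797. After flipping Y the toolpath is (91.397,178.650) → (95.264,163.640) → (90.574,134.828) → (81.841,102.702) → (73.582,77.748) → (70.313,70.453).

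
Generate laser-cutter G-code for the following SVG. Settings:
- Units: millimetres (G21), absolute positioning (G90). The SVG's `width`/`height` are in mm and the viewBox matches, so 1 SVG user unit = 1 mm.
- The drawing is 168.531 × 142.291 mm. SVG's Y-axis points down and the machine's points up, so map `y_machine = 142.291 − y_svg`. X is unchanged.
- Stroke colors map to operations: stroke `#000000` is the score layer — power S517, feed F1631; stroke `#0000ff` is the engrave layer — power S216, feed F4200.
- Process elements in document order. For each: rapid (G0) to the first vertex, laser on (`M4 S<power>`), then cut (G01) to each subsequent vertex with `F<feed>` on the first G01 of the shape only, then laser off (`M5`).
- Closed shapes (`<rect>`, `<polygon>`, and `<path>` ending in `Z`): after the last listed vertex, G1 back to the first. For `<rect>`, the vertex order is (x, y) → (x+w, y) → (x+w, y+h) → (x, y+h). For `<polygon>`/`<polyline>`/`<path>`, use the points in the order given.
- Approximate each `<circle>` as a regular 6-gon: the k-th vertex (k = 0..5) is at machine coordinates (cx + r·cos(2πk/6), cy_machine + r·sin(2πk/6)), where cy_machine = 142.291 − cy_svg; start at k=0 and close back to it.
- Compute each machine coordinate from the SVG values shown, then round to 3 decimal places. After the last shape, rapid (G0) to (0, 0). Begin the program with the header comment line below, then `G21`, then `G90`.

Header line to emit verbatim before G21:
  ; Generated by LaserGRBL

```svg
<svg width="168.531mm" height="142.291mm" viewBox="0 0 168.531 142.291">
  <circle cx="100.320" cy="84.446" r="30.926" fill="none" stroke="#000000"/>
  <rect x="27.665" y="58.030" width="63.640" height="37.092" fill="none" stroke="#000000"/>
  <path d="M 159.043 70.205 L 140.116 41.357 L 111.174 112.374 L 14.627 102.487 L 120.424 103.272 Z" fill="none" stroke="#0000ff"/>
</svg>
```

viewBox `0 0 168.531 142.291` with mm width/height → 1 unit = 1 mm. Flip: y_m = 142.291 − y_svg.

**Shape 1** — `<circle>` circle, stroke `#000000` → score (S517, F1631). Machine vertices: (131.246,57.845) → (115.783,84.628) → (84.857,84.628) → (69.394,57.845) → (84.857,31.062) → (115.783,31.062) → (131.246,57.845). Closed: final G1 returns to the first vertex.

**Shape 2** — `<rect>` rectangle, stroke `#000000` → score (S517, F1631). Machine vertices: (27.665,84.261) → (91.305,84.261) → (91.305,47.169) → (27.665,47.169) → (27.665,84.261). Closed: final G1 returns to the first vertex.

**Shape 3** — `<path>` closed polygon, stroke `#0000ff` → engrave (S216, F4200). Machine vertices: (159.043,72.086) → (140.116,100.934) → (111.174,29.917) → (14.627,39.804) → (120.424,39.019) → (159.043,72.086). Closed: final G1 returns to the first vertex.

; Generated by LaserGRBL
G21
G90
G0 X131.246 Y57.845
M4 S517
G01 X115.783 Y84.628 F1631
G01 X84.857 Y84.628
G01 X69.394 Y57.845
G01 X84.857 Y31.062
G01 X115.783 Y31.062
G01 X131.246 Y57.845
M5
G0 X27.665 Y84.261
M4 S517
G01 X91.305 Y84.261 F1631
G01 X91.305 Y47.169
G01 X27.665 Y47.169
G01 X27.665 Y84.261
M5
G0 X159.043 Y72.086
M4 S216
G01 X140.116 Y100.934 F4200
G01 X111.174 Y29.917
G01 X14.627 Y39.804
G01 X120.424 Y39.019
G01 X159.043 Y72.086
M5
G0 X0.000 Y0.000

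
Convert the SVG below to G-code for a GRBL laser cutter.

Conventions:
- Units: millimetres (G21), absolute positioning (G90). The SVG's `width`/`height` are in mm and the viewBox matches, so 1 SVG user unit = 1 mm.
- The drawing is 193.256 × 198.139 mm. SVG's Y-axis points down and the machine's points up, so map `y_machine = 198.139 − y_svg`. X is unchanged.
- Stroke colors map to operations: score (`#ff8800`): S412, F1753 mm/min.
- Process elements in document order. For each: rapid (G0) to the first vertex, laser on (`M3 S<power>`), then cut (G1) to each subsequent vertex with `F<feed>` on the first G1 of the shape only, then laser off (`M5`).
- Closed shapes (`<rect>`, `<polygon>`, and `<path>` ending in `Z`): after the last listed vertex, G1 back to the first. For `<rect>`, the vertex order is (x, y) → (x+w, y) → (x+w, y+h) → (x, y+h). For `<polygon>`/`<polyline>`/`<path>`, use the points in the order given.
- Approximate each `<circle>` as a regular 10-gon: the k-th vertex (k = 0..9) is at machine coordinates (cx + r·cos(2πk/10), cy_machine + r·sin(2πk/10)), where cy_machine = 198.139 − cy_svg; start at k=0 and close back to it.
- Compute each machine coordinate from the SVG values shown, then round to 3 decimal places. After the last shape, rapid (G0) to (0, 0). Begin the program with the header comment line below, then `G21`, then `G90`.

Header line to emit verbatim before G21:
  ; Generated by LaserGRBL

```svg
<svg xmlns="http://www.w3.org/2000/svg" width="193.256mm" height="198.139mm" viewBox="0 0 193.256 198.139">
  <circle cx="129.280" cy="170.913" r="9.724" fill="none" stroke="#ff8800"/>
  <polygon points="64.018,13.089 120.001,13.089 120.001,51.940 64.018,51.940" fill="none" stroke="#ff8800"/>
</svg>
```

1 u = 1 mm; y_m = 198.139 − y.

[1] `<circle>` circle, #ff8800→score S412 F1753: (139.004,27.226) → (137.147,32.942) → (132.285,36.474) → (126.275,36.474) → (121.413,32.942) → (119.556,27.226) → (121.413,21.510) → (126.275,17.978) → (132.285,17.978) → (137.147,21.510) → (139.004,27.226) (closed)

[2] `<polygon>` rectangle, #ff8800→score S412 F1753: (64.018,185.050) → (120.001,185.050) → (120.001,146.199) → (64.018,146.199) → (64.018,185.050) (closed)

; Generated by LaserGRBL
G21
G90
G0 X139.004 Y27.226
M3 S412
G1 X137.147 Y32.942 F1753
G1 X132.285 Y36.474
G1 X126.275 Y36.474
G1 X121.413 Y32.942
G1 X119.556 Y27.226
G1 X121.413 Y21.510
G1 X126.275 Y17.978
G1 X132.285 Y17.978
G1 X137.147 Y21.510
G1 X139.004 Y27.226
M5
G0 X64.018 Y185.050
M3 S412
G1 X120.001 Y185.050 F1753
G1 X120.001 Y146.199
G1 X64.018 Y146.199
G1 X64.018 Y185.050
M5
G0 X0.000 Y0.000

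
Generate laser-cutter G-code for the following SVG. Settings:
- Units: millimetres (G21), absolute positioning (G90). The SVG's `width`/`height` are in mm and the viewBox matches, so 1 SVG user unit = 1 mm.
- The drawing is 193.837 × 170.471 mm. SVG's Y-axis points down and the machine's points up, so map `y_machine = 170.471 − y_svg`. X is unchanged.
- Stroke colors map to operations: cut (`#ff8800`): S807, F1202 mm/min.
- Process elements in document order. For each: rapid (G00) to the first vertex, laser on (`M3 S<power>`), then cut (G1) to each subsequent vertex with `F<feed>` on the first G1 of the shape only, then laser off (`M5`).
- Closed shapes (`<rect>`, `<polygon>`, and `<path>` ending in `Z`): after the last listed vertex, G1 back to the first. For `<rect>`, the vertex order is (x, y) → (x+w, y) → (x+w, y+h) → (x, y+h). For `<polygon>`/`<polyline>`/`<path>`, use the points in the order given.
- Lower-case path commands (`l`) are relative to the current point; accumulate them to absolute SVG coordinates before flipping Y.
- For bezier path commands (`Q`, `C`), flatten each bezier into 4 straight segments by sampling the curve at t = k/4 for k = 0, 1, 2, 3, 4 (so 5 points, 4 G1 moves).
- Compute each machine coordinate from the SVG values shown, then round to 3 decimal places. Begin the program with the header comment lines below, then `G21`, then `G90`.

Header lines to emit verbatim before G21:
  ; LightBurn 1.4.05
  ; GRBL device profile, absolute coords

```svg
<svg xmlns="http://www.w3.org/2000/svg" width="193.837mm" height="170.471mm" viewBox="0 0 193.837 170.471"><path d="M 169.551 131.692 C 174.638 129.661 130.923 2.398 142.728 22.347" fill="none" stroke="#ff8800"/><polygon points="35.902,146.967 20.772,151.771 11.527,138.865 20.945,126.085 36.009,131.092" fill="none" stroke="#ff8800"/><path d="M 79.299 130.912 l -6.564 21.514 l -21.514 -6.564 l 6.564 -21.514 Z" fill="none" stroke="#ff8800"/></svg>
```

1 u = 1 mm; y_m = 170.471 − y.

[1] `<path>` cubic bezier, #ff8800→cut S807 F1202: (169.551,38.779) → (165.846,59.526) → (153.620,101.694) → (142.654,139.740) → (142.728,148.124)

[2] `<polygon>` regular polygon, #ff8800→cut S807 F1202: (35.902,23.504) → (20.772,18.700) → (11.527,31.606) → (20.945,44.386) → (36.009,39.379) → (35.902,23.504) (closed)

[3] `<path>` regular polygon, #ff8800→cut S807 F1202: (79.299,39.559) → (72.735,18.045) → (51.221,24.609) → (57.785,46.123) → (79.299,39.559) (closed)

; LightBurn 1.4.05
; GRBL device profile, absolute coords
G21
G90
G00 X169.551 Y38.779
M3 S807
G1 X165.846 Y59.526 F1202
G1 X153.620 Y101.694
G1 X142.654 Y139.740
G1 X142.728 Y148.124
M5
G00 X35.902 Y23.504
M3 S807
G1 X20.772 Y18.700 F1202
G1 X11.527 Y31.606
G1 X20.945 Y44.386
G1 X36.009 Y39.379
G1 X35.902 Y23.504
M5
G00 X79.299 Y39.559
M3 S807
G1 X72.735 Y18.045 F1202
G1 X51.221 Y24.609
G1 X57.785 Y46.123
G1 X79.299 Y39.559
M5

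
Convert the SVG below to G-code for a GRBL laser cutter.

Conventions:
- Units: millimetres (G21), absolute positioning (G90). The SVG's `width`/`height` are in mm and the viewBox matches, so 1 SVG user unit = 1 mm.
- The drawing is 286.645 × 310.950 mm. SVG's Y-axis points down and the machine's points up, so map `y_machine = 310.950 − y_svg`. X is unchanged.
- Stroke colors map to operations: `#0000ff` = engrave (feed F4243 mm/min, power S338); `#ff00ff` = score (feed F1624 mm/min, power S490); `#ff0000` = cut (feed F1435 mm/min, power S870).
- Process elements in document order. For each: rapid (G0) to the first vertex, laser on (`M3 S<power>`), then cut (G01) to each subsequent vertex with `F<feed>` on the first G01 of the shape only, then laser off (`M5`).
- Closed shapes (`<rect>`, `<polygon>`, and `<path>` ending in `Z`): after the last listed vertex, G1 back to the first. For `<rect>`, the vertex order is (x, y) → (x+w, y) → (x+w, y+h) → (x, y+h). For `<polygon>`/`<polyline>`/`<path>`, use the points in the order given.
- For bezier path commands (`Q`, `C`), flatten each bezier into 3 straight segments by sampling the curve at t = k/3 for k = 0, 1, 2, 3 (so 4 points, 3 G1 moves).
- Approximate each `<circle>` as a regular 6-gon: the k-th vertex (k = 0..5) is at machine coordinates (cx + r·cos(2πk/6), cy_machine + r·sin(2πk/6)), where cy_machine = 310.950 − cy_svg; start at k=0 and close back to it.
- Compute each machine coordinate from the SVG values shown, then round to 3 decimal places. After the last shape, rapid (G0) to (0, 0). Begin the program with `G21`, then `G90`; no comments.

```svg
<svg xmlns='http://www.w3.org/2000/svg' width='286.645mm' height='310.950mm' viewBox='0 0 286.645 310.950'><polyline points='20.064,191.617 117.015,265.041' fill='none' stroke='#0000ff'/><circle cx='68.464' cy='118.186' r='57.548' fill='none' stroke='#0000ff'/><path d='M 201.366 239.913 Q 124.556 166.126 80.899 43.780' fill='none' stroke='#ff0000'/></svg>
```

Since the viewBox matches the mm dimensions, user units are millimetres directly. The only transform is the Y-flip y_m = 310.950 − y_svg.

Shape 1 is a line segment drawn with `<polyline>`. Its stroke #0000ff means engrave at S338, F4243. After flipping Y the toolpath is (20.064,119.333) → (117.015,45.909).

Shape 2 is a circle drawn with `<circle>`. Its stroke #0000ff means engrave at S338, F4243. After flipping Y the toolpath is (126.012,192.764) → (97.238,242.602) → (39.690,242.602) → (10.916,192.764) → (39.690,142.926) → (97.238,142.926) → (126.012,192.764), returning to the start.

Shape 3 is a quadratic bezier drawn with `<path>`. Its stroke #ff0000 means cut at S870, F1435. After flipping Y the toolpath is (201.366,71.037) → (153.843,125.624) → (113.687,191.001) → (80.899,267.170).

G21
G90
G0 X20.064 Y119.333
M3 S338
G01 X117.015 Y45.909 F4243
M5
G0 X126.012 Y192.764
M3 S338
G01 X97.238 Y242.602 F4243
G01 X39.690 Y242.602
G01 X10.916 Y192.764
G01 X39.690 Y142.926
G01 X97.238 Y142.926
G01 X126.012 Y192.764
M5
G0 X201.366 Y71.037
M3 S870
G01 X153.843 Y125.624 F1435
G01 X113.687 Y191.001
G01 X80.899 Y267.170
M5
G0 X0.000 Y0.000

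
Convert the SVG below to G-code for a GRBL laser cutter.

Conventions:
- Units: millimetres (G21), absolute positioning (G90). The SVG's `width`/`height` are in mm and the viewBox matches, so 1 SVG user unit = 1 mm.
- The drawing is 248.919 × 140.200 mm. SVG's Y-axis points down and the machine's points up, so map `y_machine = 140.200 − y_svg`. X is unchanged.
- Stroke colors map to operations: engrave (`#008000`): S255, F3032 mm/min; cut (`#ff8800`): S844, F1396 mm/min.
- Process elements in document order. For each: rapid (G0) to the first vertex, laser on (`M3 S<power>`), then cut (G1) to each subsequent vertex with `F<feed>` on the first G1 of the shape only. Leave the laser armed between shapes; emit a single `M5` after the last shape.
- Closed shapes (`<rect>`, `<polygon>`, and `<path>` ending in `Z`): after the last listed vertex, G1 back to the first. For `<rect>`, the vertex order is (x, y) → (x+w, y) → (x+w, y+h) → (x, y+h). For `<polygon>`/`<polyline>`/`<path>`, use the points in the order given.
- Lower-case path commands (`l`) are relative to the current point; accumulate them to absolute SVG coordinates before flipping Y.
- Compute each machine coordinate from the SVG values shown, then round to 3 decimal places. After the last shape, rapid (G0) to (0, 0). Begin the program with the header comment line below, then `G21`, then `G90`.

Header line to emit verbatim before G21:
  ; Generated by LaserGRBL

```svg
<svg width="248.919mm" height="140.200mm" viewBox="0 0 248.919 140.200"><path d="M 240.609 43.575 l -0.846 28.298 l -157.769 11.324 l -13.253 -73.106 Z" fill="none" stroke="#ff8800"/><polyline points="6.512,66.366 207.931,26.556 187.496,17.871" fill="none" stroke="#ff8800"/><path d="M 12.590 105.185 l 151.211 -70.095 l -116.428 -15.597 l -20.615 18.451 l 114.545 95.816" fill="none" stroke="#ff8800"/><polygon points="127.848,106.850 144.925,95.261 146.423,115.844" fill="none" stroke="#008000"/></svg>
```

; Generated by LaserGRBL
G21
G90
G0 X240.609 Y96.625
M3 S844
G1 X239.763 Y68.327 F1396
G1 X81.994 Y57.003
G1 X68.741 Y130.109
G1 X240.609 Y96.625
G0 X6.512 Y73.834
M3 S844
G1 X207.931 Y113.644 F1396
G1 X187.496 Y122.329
G0 X12.590 Y35.015
M3 S844
G1 X163.801 Y105.110 F1396
G1 X47.373 Y120.707
G1 X26.758 Y102.256
G1 X141.303 Y6.440
G0 X127.848 Y33.350
M3 S255
G1 X144.925 Y44.939 F3032
G1 X146.423 Y24.356
G1 X127.848 Y33.350
M5
G0 X0.000 Y0.000

viewBox `0 0 248.919 140.200` with mm width/height → 1 unit = 1 mm. Flip: y_m = 140.200 − y_svg.

**Shape 1** — `<path>` closed polygon, stroke `#ff8800` → cut (S844, F1396). Machine vertices: (240.609,96.625) → (239.763,68.327) → (81.994,57.003) → (68.741,130.109) → (240.609,96.625). Closed: final G1 returns to the first vertex.

**Shape 2** — `<polyline>` open polyline, stroke `#ff8800` → cut (S844, F1396). Machine vertices: (6.512,73.834) → (207.931,113.644) → (187.496,122.329). Open path.

**Shape 3** — `<path>` open polyline, stroke `#ff8800` → cut (S844, F1396). Machine vertices: (12.590,35.015) → (163.801,105.110) → (47.373,120.707) → (26.758,102.256) → (141.303,6.440). Open path.

**Shape 4** — `<polygon>` regular polygon, stroke `#008000` → engrave (S255, F3032). Machine vertices: (127.848,33.350) → (144.925,44.939) → (146.423,24.356) → (127.848,33.350). Closed: final G1 returns to the first vertex.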